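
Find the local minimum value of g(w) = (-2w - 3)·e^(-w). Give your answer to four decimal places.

-3.2974

By the product rule, g'(w) = (2w + 1)·e^(-w). Since e^(-w) > 0, the only critical point is w = -1/2.
g''(-1/2) has the same sign as 2 > 0, so this is a local minimum.
g(-1/2) = (-2)·e^(1/2) ≈ -3.2974.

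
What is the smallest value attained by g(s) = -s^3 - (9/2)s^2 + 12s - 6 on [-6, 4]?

-94

Differentiating, g'(s) = -3s^2 - 9s + 12; which vanishes at s = -4 and s = 1.
Evaluating at the critical points and endpoints: g(-6) = -24, g(-4) = -62, g(1) = 1/2, g(4) = -94.
The minimum over the interval is -94, attained at s = 4.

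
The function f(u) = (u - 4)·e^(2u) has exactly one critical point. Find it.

7/2

Differentiating with the product rule gives f'(u) = (2u - 7)·e^(2u). Since e^(2u) > 0, the only critical point is u = 7/2.
f''(7/2) has the same sign as 2 > 0, so this is a local minimum.
f(7/2) = (-1/2)·e^(7) ≈ -548.3166.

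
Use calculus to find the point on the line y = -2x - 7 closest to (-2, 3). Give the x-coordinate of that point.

-22/5

Minimize D(x)^2 = (x + 2)^2 + (-2x - 10)^2.
d/dx[D^2] = 2(x + 2) + 2·(-2)·(-2x - 10) = 0 ⇒ x = -22/5.
Then y = 9/5 and the distance is √(36/5) ≈ 2.6833.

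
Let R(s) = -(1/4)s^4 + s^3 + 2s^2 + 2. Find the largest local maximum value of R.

34

R'(s) = -s^3 + 3s^2 + 4s. Setting R'(s) = 0 gives s ∈ {-1, 0, 4}.
Since R''(s) = -3s^2 + 6s + 4, we get R''(-1) = -5 < 0 ⇒ local maximum; R''(0) = 4 > 0 ⇒ local minimum; R''(4) = -20 < 0 ⇒ local maximum.
Thus R has its largest local maximum at s = 4, with value 34.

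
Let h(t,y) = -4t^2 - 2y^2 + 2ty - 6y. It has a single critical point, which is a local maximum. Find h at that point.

36/7

∂h/∂t = -8t + 2y = 0 and ∂h/∂y = 2t - 4y - 6 = 0, so (t, y) = (-3/7, -12/7).
The Hessian has h_{tt} = -8, h_{yy} = -4, h_{ty} = 2, giving D = 28 > 0 with h_{tt} < 0, so the point is a local maximum.
h(-3/7, -12/7) = 36/7.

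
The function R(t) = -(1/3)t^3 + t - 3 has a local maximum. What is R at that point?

-7/3

Critical points: R'(t) = -t^2 + 1 vanishes at t = -1, 1.
Second-derivative test with R''(t) = -2t: R''(-1) = 2 > 0 ⇒ local minimum; R''(1) = -2 < 0 ⇒ local maximum.
The local maximum is R(1) = -7/3.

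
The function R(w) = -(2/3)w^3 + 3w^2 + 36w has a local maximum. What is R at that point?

180

R'(w) = -2w^2 + 6w + 36. Setting R'(w) = 0 gives w ∈ {-3, 6}.
Since R''(w) = -4w + 6, we get R''(-3) = 18 > 0 ⇒ local minimum; R''(6) = -18 < 0 ⇒ local maximum.
The local maximum is R(6) = 180.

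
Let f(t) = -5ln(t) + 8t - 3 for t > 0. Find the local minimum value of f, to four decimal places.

4.3500

f'(t) = -5/t + 8 = 0 gives t = 5/8.
f''(t) = 5/t², which is positive for t > 0, so this is a local minimum.
f(5/8) = -5·ln(5/8) + 5 - 3 ≈ 4.3500.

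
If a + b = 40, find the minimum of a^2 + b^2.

With a + b = 40, a^2 + b^2 = a^2 + (40 − a)^2.
The derivative 2a − 2(40 − a) = 4a − 80 vanishes at a = 20; second derivative 4 > 0, a minimum.
The minimum is 2·(20)^2 = 800.

800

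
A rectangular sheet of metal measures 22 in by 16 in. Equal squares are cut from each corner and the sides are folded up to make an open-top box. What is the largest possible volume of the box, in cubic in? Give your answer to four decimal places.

With cut size x, the volume is V(x) = x(22 − 2x)(16 − 2x) for 0 < x < 8.
V'(x) = 12x^2 − 152x + 352. Setting V'(x) = 0 gives x ≈ 3.0504 (the root in (0, 8)).
V''(x) = 24x − 152 is negative there, so this is the maximum; V ≈ 480.1005.

480.1005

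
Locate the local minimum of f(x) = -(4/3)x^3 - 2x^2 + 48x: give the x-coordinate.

-4

f'(x) = -4x^2 - 4x + 48. Setting f'(x) = 0 gives x ∈ {-4, 3}.
f''(x) = -8x - 4. f''(-4) = 28 > 0 ⇒ local minimum; f''(3) = -28 < 0 ⇒ local maximum.
The local minimum is f(-4) = -416/3.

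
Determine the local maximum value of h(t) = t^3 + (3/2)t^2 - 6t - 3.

7

h'(t) = 3t^2 + 3t - 6 = 0 at t = -2, 1.
Since h''(t) = 6t + 3, we get h''(-2) = -9 < 0 ⇒ local maximum; h''(1) = 9 > 0 ⇒ local minimum.
So the local maximum value is h(-2) = 7.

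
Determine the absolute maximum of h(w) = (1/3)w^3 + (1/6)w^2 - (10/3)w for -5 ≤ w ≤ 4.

The derivative is w^2 + (1/3)w - 10/3, which vanishes at w = -2 and w = 5/3.
Candidates: h(-5) = -125/6; h(-2) = 14/3; h(5/3) = -575/162; h(4) = 32/3.
The maximum over the interval is 32/3, attained at w = 4.

32/3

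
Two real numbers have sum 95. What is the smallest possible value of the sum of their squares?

With a + b = 95, a^2 + b^2 = a^2 + (95 − a)^2.
The derivative 2a − 2(95 − a) = 4a − 190 vanishes at a = 95/2; second derivative 4 > 0, a minimum.
The minimum is 2·(95/2)^2 = 9025/2.

9025/2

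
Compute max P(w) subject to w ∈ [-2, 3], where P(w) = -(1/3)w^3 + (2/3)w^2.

P'(w) = -w^2 + (4/3)w, which vanishes at w = 0 and w = 4/3.
Candidates: P(-2) = 16/3, P(0) = 0, P(4/3) = 32/81, P(3) = -3.
Hence the absolute maximum is 16/3 at w = -2.

16/3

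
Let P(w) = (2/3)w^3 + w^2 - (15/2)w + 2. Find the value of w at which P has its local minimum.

P'(w) = 2w^2 + 2w - 15/2 = 0 at w = -5/2, 3/2.
Since P''(w) = 4w + 2, we get P''(-5/2) = -8 < 0 ⇒ local maximum; P''(3/2) = 8 > 0 ⇒ local minimum.
The local minimum is P(3/2) = -19/4.

3/2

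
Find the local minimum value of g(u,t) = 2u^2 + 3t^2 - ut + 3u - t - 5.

∂g/∂u = 4u - t + 3 = 0 and ∂g/∂t = -u + 6t - 1 = 0, so (u, t) = (-17/23, 1/23).
The Hessian has g_{uu} = 4, g_{tt} = 6, g_{ut} = -1, giving D = 23 > 0 with g_{uu} > 0, so the point is a local minimum.
g(-17/23, 1/23) = -141/23.

-141/23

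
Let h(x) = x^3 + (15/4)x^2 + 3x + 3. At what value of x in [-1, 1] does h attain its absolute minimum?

h'(x) = 3x^2 + (15/2)x + 3, whose only zero in [-1, 1] is x = -1/2.
Compare values at every candidate in [-1, 1]: h(-1) = 11/4, h(-1/2) = 37/16, h(1) = 43/4.
So the minimum is h(-1/2) = 37/16.

-1/2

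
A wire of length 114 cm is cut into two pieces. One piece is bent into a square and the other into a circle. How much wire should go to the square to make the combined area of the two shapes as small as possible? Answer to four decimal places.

Let x be the length used for the square. Square side x/4; circle radius (114−x)/(2π).
A(x) = (x/4)² + π·((114−x)/(2π))² = x²/16 + (114−x)²/(4π) for 0 ≤ x ≤ 114. A'(x) = x/8 − (114−x)/(2π) = 0 gives x = 4·114/(π+4) ≈ 63.8513.
A'' = 1/8 + 1/(2π) > 0, so this gives the minimum combined area; x ≈ 63.8513 cm to the square.

63.8513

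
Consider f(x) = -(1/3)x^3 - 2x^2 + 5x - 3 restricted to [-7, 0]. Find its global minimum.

f'(x) = -x^2 - 4x + 5, whose only zero in [-7, 0] is x = -5.
Evaluating at the critical points and endpoints: f(-7) = -65/3; f(-5) = -109/3; f(0) = -3.
So the minimum is f(-5) = -109/3.

-109/3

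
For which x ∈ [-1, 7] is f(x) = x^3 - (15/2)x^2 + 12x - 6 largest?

7

f'(x) = 3x^2 - 15x + 12, which vanishes at x = 1 and x = 4.
Evaluating at the critical points and endpoints: f(-1) = -53/2; f(1) = -1/2; f(4) = -14; f(7) = 107/2.
Hence the absolute maximum is 107/2 at x = 7.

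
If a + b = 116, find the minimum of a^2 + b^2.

6728

With a + b = 116, a^2 + b^2 = a^2 + (116 − a)^2.
The derivative 2a − 2(116 − a) = 4a − 232 vanishes at a = 58; second derivative 4 > 0, a minimum.
The minimum is 2·(58)^2 = 6728.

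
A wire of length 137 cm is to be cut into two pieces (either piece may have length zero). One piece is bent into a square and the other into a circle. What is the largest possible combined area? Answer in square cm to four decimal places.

Let x be the length used for the square. Square side x/4; circle radius (137−x)/(2π).
A(x) = (x/4)² + π·((137−x)/(2π))² = x²/16 + (137−x)²/(4π) for 0 ≤ x ≤ 137. A'(x) = x/8 − (137−x)/(2π) = 0 gives x = 4·137/(π+4) ≈ 76.7336.
A'' > 0, so the interior critical point is a minimum; the maximum is at an endpoint. A(0) = 1493.5896 and A(137) = 1173.0625, so the largest area is 1493.5896.

1493.5896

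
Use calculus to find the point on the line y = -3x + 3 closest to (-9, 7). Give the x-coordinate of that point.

-21/10

Minimize D(x)^2 = (x + 9)^2 + (-3x - 4)^2.
d/dx[D^2] = 2(x + 9) + 2·(-3)·(-3x - 4) = 0 ⇒ x = -21/10.
Then y = 93/10 and the distance is √(529/10) ≈ 7.2732.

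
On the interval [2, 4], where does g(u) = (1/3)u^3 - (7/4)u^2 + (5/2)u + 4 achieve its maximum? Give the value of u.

g'(u) = u^2 - (7/2)u + 5/2, whose only zero in [2, 4] is u = 5/2.
Evaluating at the critical points and endpoints: g(2) = 14/3, g(5/2) = 217/48, g(4) = 22/3.
Hence the absolute maximum is 22/3 at u = 4.

4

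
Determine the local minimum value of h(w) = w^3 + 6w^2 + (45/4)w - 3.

-39/4

h'(w) = 3w^2 + 12w + 45/4. Setting h'(w) = 0 gives w ∈ {-5/2, -3/2}.
Second-derivative test with h''(w) = 6w + 12: h''(-5/2) = -3 < 0 ⇒ local maximum; h''(-3/2) = 3 > 0 ⇒ local minimum.
The local minimum is h(-3/2) = -39/4.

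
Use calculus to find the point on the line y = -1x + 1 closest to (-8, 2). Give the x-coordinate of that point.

Minimize D(x)^2 = (x + 8)^2 + (-x - 1)^2.
d/dx[D^2] = 2(x + 8) + 2·(-1)·(-x - 1) = 0 ⇒ x = -9/2.
Then y = 11/2 and the distance is √(49/2) ≈ 4.9497.

-9/2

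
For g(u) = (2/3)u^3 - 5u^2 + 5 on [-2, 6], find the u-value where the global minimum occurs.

Differentiating, g'(u) = 2u^2 - 10u; which vanishes at u = 0 and u = 5.
Candidates: g(-2) = -61/3; g(0) = 5; g(5) = -110/3; g(6) = -31.
The minimum over the interval is -110/3, attained at u = 5.

5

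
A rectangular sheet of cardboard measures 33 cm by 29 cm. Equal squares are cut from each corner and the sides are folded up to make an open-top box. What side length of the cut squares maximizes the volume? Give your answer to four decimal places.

5.1345

With cut size x, the volume is V(x) = x(33 − 2x)(29 − 2x) for 0 < x < 14.5.
V'(x) = 12x^2 − 248x + 957. Setting V'(x) = 0 gives x ≈ 5.1345 (the root in (0, 14.5)).
V''(x) = 24x − 248 is negative there, so this is the maximum; V ≈ 2186.1385.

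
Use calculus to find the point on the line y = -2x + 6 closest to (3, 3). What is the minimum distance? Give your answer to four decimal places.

1.3416

Minimize D(x)^2 = (x - 3)^2 + (-2x + 3)^2.
d/dx[D^2] = 2(x - 3) + 2·(-2)·(-2x + 3) = 0 ⇒ x = 9/5.
Then y = 12/5 and the distance is √(9/5) ≈ 1.3416.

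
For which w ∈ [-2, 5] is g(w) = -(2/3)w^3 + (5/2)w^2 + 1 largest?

Differentiating, g'(w) = -2w^2 + 5w; which vanishes at w = 0 and w = 5/2.
Compare values at every candidate in [-2, 5]: g(-2) = 49/3, g(0) = 1, g(5/2) = 149/24, g(5) = -119/6.
Hence the absolute maximum is 49/3 at w = -2.

-2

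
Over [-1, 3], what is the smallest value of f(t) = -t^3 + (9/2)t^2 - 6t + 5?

The derivative is -3t^2 + 9t - 6, which vanishes at t = 1 and t = 2.
Candidates: f(-1) = 33/2,  f(1) = 5/2,  f(2) = 3,  f(3) = 1/2.
So the minimum is f(3) = 1/2.

1/2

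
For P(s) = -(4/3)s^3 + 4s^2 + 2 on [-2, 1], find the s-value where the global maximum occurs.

-2

P'(s) = -4s^2 + 8s, whose only zero in [-2, 1] is s = 0.
Evaluating at the critical points and endpoints: P(-2) = 86/3; P(0) = 2; P(1) = 14/3.
So the maximum is P(-2) = 86/3.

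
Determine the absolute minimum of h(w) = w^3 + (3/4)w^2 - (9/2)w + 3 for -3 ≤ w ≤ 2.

h'(w) = 3w^2 + (3/2)w - 9/2, which vanishes at w = -3/2 and w = 1.
Evaluating at the critical points and endpoints: h(-3) = -15/4; h(-3/2) = 129/16; h(1) = 1/4; h(2) = 5.
Hence the absolute minimum is -15/4 at w = -3.

-15/4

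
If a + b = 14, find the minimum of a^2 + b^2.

With a + b = 14, a^2 + b^2 = a^2 + (14 − a)^2.
The derivative 2a − 2(14 − a) = 4a − 28 vanishes at a = 7; second derivative 4 > 0, a minimum.
The minimum is 2·(7)^2 = 98.

98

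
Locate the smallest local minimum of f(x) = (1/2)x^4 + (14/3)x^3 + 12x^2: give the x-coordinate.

0

f'(x) = 2x^3 + 14x^2 + 24x. Setting f'(x) = 0 gives x ∈ {-4, -3, 0}.
Second-derivative test with f''(x) = 6x^2 + 28x + 24: f''(-4) = 8 > 0 ⇒ local minimum; f''(-3) = -6 < 0 ⇒ local maximum; f''(0) = 24 > 0 ⇒ local minimum.
The smallest local minimum is f(0) = 0.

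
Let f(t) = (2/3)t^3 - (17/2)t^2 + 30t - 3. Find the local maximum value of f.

f'(t) = 2t^2 - 17t + 30 = 0 at t = 5/2, 6.
f''(t) = 4t - 17. f''(5/2) = -7 < 0 ⇒ local maximum; f''(6) = 7 > 0 ⇒ local minimum.
Thus f has its local maximum at t = 5/2, with value 703/24.

703/24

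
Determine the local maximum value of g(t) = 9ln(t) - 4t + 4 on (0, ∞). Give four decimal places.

2.2984

g'(t) = 9/t − 4 = 0 gives t = 9/4.
g''(t) = -9/t², which is negative for t > 0, so this is a local maximum.
g(9/4) = 9·ln(9/4) - 9 + 4 ≈ 2.2984.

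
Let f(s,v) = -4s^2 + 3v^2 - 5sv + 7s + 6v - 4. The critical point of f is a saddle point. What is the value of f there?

-79/73

∂f/∂s = -8s - 5v + 7 = 0 and ∂f/∂v = -5s + 6v + 6 = 0, so (s, v) = (72/73, -13/73).
The Hessian has f_{ss} = -8, f_{vv} = 6, f_{sv} = -5, giving D = -73 < 0, so the point is a saddle point.
f(72/73, -13/73) = -79/73.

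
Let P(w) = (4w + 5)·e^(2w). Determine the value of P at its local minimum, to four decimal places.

-0.0604

P'(w) = 4·e^(2w) + (4w + 5)·2·e^(2w) = (8w + 14)·e^(2w). Since e^(2w) > 0, the only critical point is w = -7/4.
P''(-7/4) has the same sign as 8 > 0, so this is a local minimum.
P(-7/4) = (-2)·e^(-7/2) ≈ -0.0604.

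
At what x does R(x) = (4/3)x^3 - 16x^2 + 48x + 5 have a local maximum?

2

R'(x) = 4x^2 - 32x + 48. Setting R'(x) = 0 gives x ∈ {2, 6}.
R''(x) = 8x - 32. R''(2) = -16 < 0 ⇒ local maximum; R''(6) = 16 > 0 ⇒ local minimum.
Thus R has its local maximum at x = 2, with value 143/3.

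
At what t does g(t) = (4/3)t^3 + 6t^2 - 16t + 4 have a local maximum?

-4

Critical points: g'(t) = 4t^2 + 12t - 16 vanishes at t = -4, 1.
Second-derivative test with g''(t) = 8t + 12: g''(-4) = -20 < 0 ⇒ local maximum; g''(1) = 20 > 0 ⇒ local minimum.
So the local maximum value is g(-4) = 236/3.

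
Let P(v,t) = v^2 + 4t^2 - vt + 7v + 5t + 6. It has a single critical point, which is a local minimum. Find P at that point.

-166/15

∂P/∂v = 2v - t + 7 = 0 and ∂P/∂t = -v + 8t + 5 = 0, so (v, t) = (-61/15, -17/15).
The Hessian has P_{vv} = 2, P_{tt} = 8, P_{vt} = -1, giving D = 15 > 0 with P_{vv} > 0, so the point is a local minimum.
P(-61/15, -17/15) = -166/15.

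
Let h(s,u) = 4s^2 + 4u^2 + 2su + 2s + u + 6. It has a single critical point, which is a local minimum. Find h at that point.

∂h/∂s = 8s + 2u + 2 = 0 and ∂h/∂u = 2s + 8u + 1 = 0, so (s, u) = (-7/30, -1/15).
The Hessian has h_{ss} = 8, h_{uu} = 8, h_{su} = 2, giving D = 60 > 0 with h_{ss} > 0, so the point is a local minimum.
h(-7/30, -1/15) = 86/15.

86/15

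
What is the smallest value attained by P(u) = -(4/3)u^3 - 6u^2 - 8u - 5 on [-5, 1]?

Differentiating, P'(u) = -4u^2 - 12u - 8; which vanishes at u = -2 and u = -1.
Compare values at every candidate in [-5, 1]: P(-5) = 155/3, P(-2) = -7/3, P(-1) = -5/3, P(1) = -61/3.
The minimum over the interval is -61/3, attained at u = 1.

-61/3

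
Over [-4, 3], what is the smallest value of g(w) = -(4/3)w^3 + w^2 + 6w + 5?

The derivative is -4w^2 + 2w + 6, which vanishes at w = -1 and w = 3/2.
Candidates: g(-4) = 247/3, g(-1) = 4/3, g(3/2) = 47/4, g(3) = -4.
So the minimum is g(3) = -4.

-4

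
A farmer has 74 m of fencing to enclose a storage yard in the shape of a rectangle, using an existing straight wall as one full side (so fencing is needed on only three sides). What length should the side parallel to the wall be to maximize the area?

Let the sides perpendicular to the wall have length x and the parallel side y, so 2x + y = 74 and the area is A = xy = x(74 − 2x).
A'(x) = 74 − 4x = 0 gives x = 37/2, and A''(x) = −4 < 0 confirms a maximum.
Then y = 74 − 2·37/2 = 37 and A = 1369/2.

37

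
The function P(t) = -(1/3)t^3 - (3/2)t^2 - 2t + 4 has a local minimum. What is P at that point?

14/3

P'(t) = -t^2 - 3t - 2 = 0 at t = -2, -1.
Since P''(t) = -2t - 3, we get P''(-2) = 1 > 0 ⇒ local minimum; P''(-1) = -1 < 0 ⇒ local maximum.
The local minimum is P(-2) = 14/3.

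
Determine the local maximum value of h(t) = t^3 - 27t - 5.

49

h'(t) = 3t^2 - 27 = 0 at t = -3, 3.
Since h''(t) = 6t, we get h''(-3) = -18 < 0 ⇒ local maximum; h''(3) = 18 > 0 ⇒ local minimum.
Thus h has its local maximum at t = -3, with value 49.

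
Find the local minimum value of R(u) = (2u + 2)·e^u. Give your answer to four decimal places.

-0.2707

By the product rule, R'(u) = (2u + 4)·e^u. Since e^u > 0, the only critical point is u = -2.
R''(-2) has the same sign as 2 > 0, so this is a local minimum.
R(-2) = (-2)·e^(-2) ≈ -0.2707.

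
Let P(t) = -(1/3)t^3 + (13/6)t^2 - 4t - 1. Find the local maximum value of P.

-5/2

P'(t) = -t^2 + (13/3)t - 4. Setting P'(t) = 0 gives t ∈ {4/3, 3}.
P''(t) = -2t + 13/3. P''(4/3) = 5/3 > 0 ⇒ local minimum; P''(3) = -5/3 < 0 ⇒ local maximum.
So the local maximum value is P(3) = -5/2.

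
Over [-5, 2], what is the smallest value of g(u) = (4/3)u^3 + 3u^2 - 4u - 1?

The derivative is 4u^2 + 6u - 4, which vanishes at u = -2 and u = 1/2.
Compare values at every candidate in [-5, 2]: g(-5) = -218/3,  g(-2) = 25/3,  g(1/2) = -25/12,  g(2) = 41/3.
The minimum over the interval is -218/3, attained at u = -5.

-218/3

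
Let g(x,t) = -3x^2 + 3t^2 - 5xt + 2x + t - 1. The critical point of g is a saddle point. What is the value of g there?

∂g/∂x = -6x - 5t + 2 = 0 and ∂g/∂t = -5x + 6t + 1 = 0, so (x, t) = (17/61, 4/61).
The Hessian has g_{xx} = -6, g_{tt} = 6, g_{xt} = -5, giving D = -61 < 0, so the point is a saddle point.
g(17/61, 4/61) = -42/61.

-42/61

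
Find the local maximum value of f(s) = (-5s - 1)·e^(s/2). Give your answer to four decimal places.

f'(s) = (-5)·e^(s/2) + (-5s - 1)·(1/2)·e^(s/2) = (-(5/2)s - 11/2)·e^(s/2). Since e^(s/2) > 0, the only critical point is s = -11/5.
f''(-11/5) has the same sign as -5/2 < 0, so this is a local maximum.
f(-11/5) = (10)·e^(-11/10) ≈ 3.3287.

3.3287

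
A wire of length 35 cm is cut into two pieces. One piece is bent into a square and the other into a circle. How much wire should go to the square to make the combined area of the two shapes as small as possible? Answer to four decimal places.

Let x be the length used for the square. Square side x/4; circle radius (35−x)/(2π).
A(x) = (x/4)² + π·((35−x)/(2π))² = x²/16 + (35−x)²/(4π) for 0 ≤ x ≤ 35. A'(x) = x/8 − (35−x)/(2π) = 0 gives x = 4·35/(π+4) ≈ 19.6035.
A'' = 1/8 + 1/(2π) > 0, so this gives the minimum combined area; x ≈ 19.6035 cm to the square.

19.6035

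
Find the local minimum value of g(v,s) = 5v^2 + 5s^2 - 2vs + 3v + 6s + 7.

137/32

∂g/∂v = 10v - 2s + 3 = 0 and ∂g/∂s = -2v + 10s + 6 = 0, so (v, s) = (-7/16, -11/16).
The Hessian has g_{vv} = 10, g_{ss} = 10, g_{vs} = -2, giving D = 96 > 0 with g_{vv} > 0, so the point is a local minimum.
g(-7/16, -11/16) = 137/32.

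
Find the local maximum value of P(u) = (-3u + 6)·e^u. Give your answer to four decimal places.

8.1548

By the product rule, P'(u) = (-3u + 3)·e^u. Since e^u > 0, the only critical point is u = 1.
P''(1) has the same sign as -3 < 0, so this is a local maximum.
P(1) = (3)·e^(1) ≈ 8.1548.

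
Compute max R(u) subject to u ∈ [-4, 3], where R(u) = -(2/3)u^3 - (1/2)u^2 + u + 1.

Differentiating, R'(u) = -2u^2 - u + 1; which vanishes at u = -1 and u = 1/2.
Candidates: R(-4) = 95/3, R(-1) = 1/6, R(1/2) = 31/24, R(3) = -37/2.
The maximum over the interval is 95/3, attained at u = -4.

95/3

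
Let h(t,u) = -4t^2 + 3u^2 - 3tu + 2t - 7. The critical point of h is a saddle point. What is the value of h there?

-129/19

∂h/∂t = -8t - 3u + 2 = 0 and ∂h/∂u = -3t + 6u = 0, so (t, u) = (4/19, 2/19).
The Hessian has h_{tt} = -8, h_{uu} = 6, h_{tu} = -3, giving D = -57 < 0, so the point is a saddle point.
h(4/19, 2/19) = -129/19.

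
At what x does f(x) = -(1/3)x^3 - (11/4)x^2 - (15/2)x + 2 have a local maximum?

f'(x) = -x^2 - (11/2)x - 15/2. Setting f'(x) = 0 gives x ∈ {-3, -5/2}.
Since f''(x) = -2x - 11/2, we get f''(-3) = 1/2 > 0 ⇒ local minimum; f''(-5/2) = -1/2 < 0 ⇒ local maximum.
The local maximum is f(-5/2) = 421/48.

-5/2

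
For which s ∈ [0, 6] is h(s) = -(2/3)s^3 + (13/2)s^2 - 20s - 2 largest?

0

Differentiating, h'(s) = -2s^2 + 13s - 20; which vanishes at s = 5/2 and s = 4.
Candidates: h(0) = -2; h(5/2) = -523/24; h(4) = -62/3; h(6) = -32.
Hence the absolute maximum is -2 at s = 0.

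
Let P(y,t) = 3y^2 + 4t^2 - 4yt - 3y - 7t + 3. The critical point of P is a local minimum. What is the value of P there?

∂P/∂y = 6y - 4t - 3 = 0 and ∂P/∂t = -4y + 8t - 7 = 0, so (y, t) = (13/8, 27/16).
The Hessian has P_{yy} = 6, P_{tt} = 8, P_{yt} = -4, giving D = 32 > 0 with P_{yy} > 0, so the point is a local minimum.
P(13/8, 27/16) = -171/32.

-171/32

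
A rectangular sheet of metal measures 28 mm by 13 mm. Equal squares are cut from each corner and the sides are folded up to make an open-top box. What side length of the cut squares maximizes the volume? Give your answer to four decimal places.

With cut size x, the volume is V(x) = x(28 − 2x)(13 − 2x) for 0 < x < 6.5.
V'(x) = 12x^2 − 164x + 364. Setting V'(x) = 0 gives x ≈ 2.7884 (the root in (0, 6.5)).
V''(x) = 24x − 164 is negative there, so this is the maximum; V ≈ 464.1345.

2.7884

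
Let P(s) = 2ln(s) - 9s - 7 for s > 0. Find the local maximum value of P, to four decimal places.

-12.0082

P'(s) = 2/s − 9 = 0 gives s = 2/9.
P''(s) = -2/s², which is negative for s > 0, so this is a local maximum.
P(2/9) = 2·ln(2/9) - 2 - 7 ≈ -12.0082.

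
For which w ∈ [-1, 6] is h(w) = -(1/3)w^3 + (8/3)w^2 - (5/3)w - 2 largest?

The derivative is -w^2 + (16/3)w - 5/3, which vanishes at w = 1/3 and w = 5.
Candidates: h(-1) = 8/3, h(1/3) = -184/81, h(5) = 44/3, h(6) = 12.
Hence the absolute maximum is 44/3 at w = 5.

5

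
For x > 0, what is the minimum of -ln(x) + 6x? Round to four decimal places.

2.7918

g'(x) = -1/x + 6 = 0 gives x = 1/6.
g''(x) = 1/x², which is positive for x > 0, so this is a local minimum.
g(1/6) = -1·ln(1/6) + 1 ≈ 2.7918.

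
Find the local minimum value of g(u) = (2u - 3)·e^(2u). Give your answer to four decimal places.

By the product rule, g'(u) = (4u - 4)·e^(2u). Since e^(2u) > 0, the only critical point is u = 1.
g''(1) has the same sign as 4 > 0, so this is a local minimum.
g(1) = (-1)·e^(2) ≈ -7.3891.

-7.3891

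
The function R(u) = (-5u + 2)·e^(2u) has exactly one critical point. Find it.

Differentiating with the product rule gives R'(u) = (-10u - 1)·e^(2u). Since e^(2u) > 0, the only critical point is u = -1/10.
R''(-1/10) has the same sign as -10 < 0, so this is a local maximum.
R(-1/10) = (5/2)·e^(-1/5) ≈ 2.0468.

-1/10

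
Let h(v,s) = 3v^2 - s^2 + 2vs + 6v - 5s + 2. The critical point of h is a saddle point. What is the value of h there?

131/16

∂h/∂v = 6v + 2s + 6 = 0 and ∂h/∂s = 2v - 2s - 5 = 0, so (v, s) = (-1/8, -21/8).
The Hessian has h_{vv} = 6, h_{ss} = -2, h_{vs} = 2, giving D = -16 < 0, so the point is a saddle point.
h(-1/8, -21/8) = 131/16.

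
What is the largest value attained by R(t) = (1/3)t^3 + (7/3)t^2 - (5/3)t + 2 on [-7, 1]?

27

Differentiating, R'(t) = t^2 + (14/3)t - 5/3; which vanishes at t = -5 and t = 1/3.
Compare values at every candidate in [-7, 1]: R(-7) = 41/3,  R(-5) = 27,  R(1/3) = 139/81,  R(1) = 3.
Hence the absolute maximum is 27 at t = -5.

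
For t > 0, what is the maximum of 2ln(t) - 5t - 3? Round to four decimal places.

-6.8326

R'(t) = 2/t − 5 = 0 gives t = 2/5.
R''(t) = -2/t², which is negative for t > 0, so this is a local maximum.
R(2/5) = 2·ln(2/5) - 2 - 3 ≈ -6.8326.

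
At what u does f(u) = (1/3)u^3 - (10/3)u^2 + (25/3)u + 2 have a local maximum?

f'(u) = u^2 - (20/3)u + 25/3. Setting f'(u) = 0 gives u ∈ {5/3, 5}.
Since f''(u) = 2u - 20/3, we get f''(5/3) = -10/3 < 0 ⇒ local maximum; f''(5) = 10/3 > 0 ⇒ local minimum.
Thus f has its local maximum at u = 5/3, with value 662/81.

5/3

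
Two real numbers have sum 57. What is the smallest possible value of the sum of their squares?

3249/2

With a + b = 57, a^2 + b^2 = a^2 + (57 − a)^2.
The derivative 2a − 2(57 − a) = 4a − 114 vanishes at a = 57/2; second derivative 4 > 0, a minimum.
The minimum is 2·(57/2)^2 = 3249/2.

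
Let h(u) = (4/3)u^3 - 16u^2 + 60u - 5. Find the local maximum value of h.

h'(u) = 4u^2 - 32u + 60. Setting h'(u) = 0 gives u ∈ {3, 5}.
h''(u) = 8u - 32. h''(3) = -8 < 0 ⇒ local maximum; h''(5) = 8 > 0 ⇒ local minimum.
So the local maximum value is h(3) = 67.

67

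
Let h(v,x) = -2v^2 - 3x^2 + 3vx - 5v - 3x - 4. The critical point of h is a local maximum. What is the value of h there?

26/5

∂h/∂v = -4v + 3x - 5 = 0 and ∂h/∂x = 3v - 6x - 3 = 0, so (v, x) = (-13/5, -9/5).
The Hessian has h_{vv} = -4, h_{xx} = -6, h_{vx} = 3, giving D = 15 > 0 with h_{vv} < 0, so the point is a local maximum.
h(-13/5, -9/5) = 26/5.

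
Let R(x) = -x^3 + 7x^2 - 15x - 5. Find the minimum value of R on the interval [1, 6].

Differentiating, R'(x) = -3x^2 + 14x - 15; which vanishes at x = 5/3 and x = 3.
Compare values at every candidate in [1, 6]: R(1) = -14,  R(5/3) = -410/27,  R(3) = -14,  R(6) = -59.
So the minimum is R(6) = -59.

-59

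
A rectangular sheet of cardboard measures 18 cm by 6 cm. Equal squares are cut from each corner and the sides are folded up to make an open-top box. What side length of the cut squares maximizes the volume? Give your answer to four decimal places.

1.3542

With cut size x, the volume is V(x) = x(18 − 2x)(6 − 2x) for 0 < x < 3.
V'(x) = 12x^2 − 96x + 108. Setting V'(x) = 0 gives x ≈ 1.3542 (the root in (0, 3)).
V''(x) = 24x − 96 is negative there, so this is the maximum; V ≈ 68.1621.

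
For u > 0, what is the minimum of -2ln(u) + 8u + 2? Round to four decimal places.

6.7726

R'(u) = -2/u + 8 = 0 gives u = 1/4.
R''(u) = 2/u², which is positive for u > 0, so this is a local minimum.
R(1/4) = -2·ln(1/4) + 2 + 2 ≈ 6.7726.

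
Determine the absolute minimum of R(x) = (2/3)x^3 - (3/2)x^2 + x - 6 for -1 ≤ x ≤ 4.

-55/6

Differentiating, R'(x) = 2x^2 - 3x + 1; which vanishes at x = 1/2 and x = 1.
Compare values at every candidate in [-1, 4]: R(-1) = -55/6; R(1/2) = -139/24; R(1) = -35/6; R(4) = 50/3.
Hence the absolute minimum is -55/6 at x = -1.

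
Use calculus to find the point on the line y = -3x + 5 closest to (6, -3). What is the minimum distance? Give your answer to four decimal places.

3.1623

Minimize D(x)^2 = (x - 6)^2 + (-3x + 8)^2.
d/dx[D^2] = 2(x - 6) + 2·(-3)·(-3x + 8) = 0 ⇒ x = 3.
Then y = -4 and the distance is √(10) ≈ 3.1623.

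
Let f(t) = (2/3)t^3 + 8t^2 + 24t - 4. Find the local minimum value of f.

Critical points: f'(t) = 2t^2 + 16t + 24 vanishes at t = -6, -2.
Second-derivative test with f''(t) = 4t + 16: f''(-6) = -8 < 0 ⇒ local maximum; f''(-2) = 8 > 0 ⇒ local minimum.
So the local minimum value is f(-2) = -76/3.

-76/3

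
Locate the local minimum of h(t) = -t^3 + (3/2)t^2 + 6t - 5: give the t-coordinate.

h'(t) = -3t^2 + 3t + 6. Setting h'(t) = 0 gives t ∈ {-1, 2}.
Since h''(t) = -6t + 3, we get h''(-1) = 9 > 0 ⇒ local minimum; h''(2) = -9 < 0 ⇒ local maximum.
So the local minimum value is h(-1) = -17/2.

-1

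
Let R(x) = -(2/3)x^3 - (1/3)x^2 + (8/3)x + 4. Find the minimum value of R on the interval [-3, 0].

116/81

R'(x) = -2x^2 - (2/3)x + 8/3, whose only zero in [-3, 0] is x = -4/3.
Compare values at every candidate in [-3, 0]: R(-3) = 11,  R(-4/3) = 116/81,  R(0) = 4.
Hence the absolute minimum is 116/81 at x = -4/3.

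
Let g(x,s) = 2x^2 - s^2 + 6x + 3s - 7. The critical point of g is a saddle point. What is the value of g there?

-37/4

∂g/∂x = 4x + 6 = 0 and ∂g/∂s = -2s + 3 = 0, so (x, s) = (-3/2, 3/2).
The Hessian has g_{xx} = 4, g_{ss} = -2, g_{xs} = 0, giving D = -8 < 0, so the point is a saddle point.
g(-3/2, 3/2) = -37/4.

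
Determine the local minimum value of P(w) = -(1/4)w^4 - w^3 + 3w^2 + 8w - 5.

-37/4

P'(w) = -w^3 - 3w^2 + 6w + 8. Setting P'(w) = 0 gives w ∈ {-4, -1, 2}.
Since P''(w) = -3w^2 - 6w + 6, we get P''(-4) = -18 < 0 ⇒ local maximum; P''(-1) = 9 > 0 ⇒ local minimum; P''(2) = -18 < 0 ⇒ local maximum.
Thus P has its local minimum at w = -1, with value -37/4.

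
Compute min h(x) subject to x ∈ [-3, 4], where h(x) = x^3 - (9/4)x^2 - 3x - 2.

-161/4

The derivative is 3x^2 - (9/2)x - 3, which vanishes at x = -1/2 and x = 2.
Evaluating at the critical points and endpoints: h(-3) = -161/4; h(-1/2) = -19/16; h(2) = -9; h(4) = 14.
So the minimum is h(-3) = -161/4.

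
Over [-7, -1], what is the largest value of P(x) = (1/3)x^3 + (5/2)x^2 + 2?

P'(x) = x^2 + 5x, whose only zero in [-7, -1] is x = -5.
Candidates: P(-7) = 61/6,  P(-5) = 137/6,  P(-1) = 25/6.
Hence the absolute maximum is 137/6 at x = -5.

137/6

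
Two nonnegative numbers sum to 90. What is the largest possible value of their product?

With x + y = 90, the product is P(x) = x(90 − x).
P'(x) = 90 − 2x = 0 gives x = 45; P'' = −2 < 0, so this is the maximum.
P = 45·45 = 2025.

2025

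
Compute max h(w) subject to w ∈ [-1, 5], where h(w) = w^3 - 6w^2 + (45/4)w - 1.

121/4

Differentiating, h'(w) = 3w^2 - 12w + 45/4; which vanishes at w = 3/2 and w = 5/2.
Evaluating at the critical points and endpoints: h(-1) = -77/4; h(3/2) = 23/4; h(5/2) = 21/4; h(5) = 121/4.
Hence the absolute maximum is 121/4 at w = 5.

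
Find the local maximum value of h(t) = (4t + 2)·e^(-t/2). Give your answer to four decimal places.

Differentiating with the product rule gives h'(t) = (-2t + 3)·e^(-t/2). Since e^(-t/2) > 0, the only critical point is t = 3/2.
h''(3/2) has the same sign as -2 < 0, so this is a local maximum.
h(3/2) = (8)·e^(-3/4) ≈ 3.7789.

3.7789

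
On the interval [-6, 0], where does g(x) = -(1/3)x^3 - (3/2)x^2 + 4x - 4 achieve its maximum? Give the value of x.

0

The derivative is -x^2 - 3x + 4, whose only zero in [-6, 0] is x = -4.
Candidates: g(-6) = -10,  g(-4) = -68/3,  g(0) = -4.
Hence the absolute maximum is -4 at x = 0.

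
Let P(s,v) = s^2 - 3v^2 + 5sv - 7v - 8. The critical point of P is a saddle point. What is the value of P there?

∂P/∂s = 2s + 5v = 0 and ∂P/∂v = 5s - 6v - 7 = 0, so (s, v) = (35/37, -14/37).
The Hessian has P_{ss} = 2, P_{vv} = -6, P_{sv} = 5, giving D = -37 < 0, so the point is a saddle point.
P(35/37, -14/37) = -247/37.

-247/37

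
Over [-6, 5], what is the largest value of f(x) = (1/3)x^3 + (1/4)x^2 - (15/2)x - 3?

51/4

The derivative is x^2 + (1/2)x - 15/2, which vanishes at x = -3 and x = 5/2.
Candidates: f(-6) = -21, f(-3) = 51/4, f(5/2) = -719/48, f(5) = 89/12.
Hence the absolute maximum is 51/4 at x = -3.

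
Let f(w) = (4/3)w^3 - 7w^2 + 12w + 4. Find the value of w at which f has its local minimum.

2

f'(w) = 4w^2 - 14w + 12 = 0 at w = 3/2, 2.
f''(w) = 8w - 14. f''(3/2) = -2 < 0 ⇒ local maximum; f''(2) = 2 > 0 ⇒ local minimum.
Thus f has its local minimum at w = 2, with value 32/3.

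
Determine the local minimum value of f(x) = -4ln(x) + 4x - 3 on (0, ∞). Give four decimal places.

1.0000

f'(x) = -4/x + 4 = 0 gives x = 1.
f''(x) = 4/x², which is positive for x > 0, so this is a local minimum.
f(1) = -4·ln(1) + 4 - 3 ≈ 1.0000.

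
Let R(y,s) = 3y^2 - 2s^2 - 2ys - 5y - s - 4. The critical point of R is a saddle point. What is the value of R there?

∂R/∂y = 6y - 2s - 5 = 0 and ∂R/∂s = -2y - 4s - 1 = 0, so (y, s) = (9/14, -4/7).
The Hessian has R_{yy} = 6, R_{ss} = -4, R_{ys} = -2, giving D = -28 < 0, so the point is a saddle point.
R(9/14, -4/7) = -149/28.

-149/28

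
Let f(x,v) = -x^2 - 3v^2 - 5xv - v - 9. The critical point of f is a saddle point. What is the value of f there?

-118/13

∂f/∂x = -2x - 5v = 0 and ∂f/∂v = -5x - 6v - 1 = 0, so (x, v) = (-5/13, 2/13).
The Hessian has f_{xx} = -2, f_{vv} = -6, f_{xv} = -5, giving D = -13 < 0, so the point is a saddle point.
f(-5/13, 2/13) = -118/13.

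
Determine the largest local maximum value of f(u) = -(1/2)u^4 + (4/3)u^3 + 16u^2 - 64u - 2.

890/3

f'(u) = -2u^3 + 4u^2 + 32u - 64 = 0 at u = -4, 2, 4.
f''(u) = -6u^2 + 8u + 32. f''(-4) = -96 < 0 ⇒ local maximum; f''(2) = 24 > 0 ⇒ local minimum; f''(4) = -32 < 0 ⇒ local maximum.
The largest local maximum is f(-4) = 890/3.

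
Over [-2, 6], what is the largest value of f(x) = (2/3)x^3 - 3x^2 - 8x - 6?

-5/3

Differentiating, f'(x) = 2x^2 - 6x - 8; which vanishes at x = -1 and x = 4.
Candidates: f(-2) = -22/3; f(-1) = -5/3; f(4) = -130/3; f(6) = -18.
The maximum over the interval is -5/3, attained at x = -1.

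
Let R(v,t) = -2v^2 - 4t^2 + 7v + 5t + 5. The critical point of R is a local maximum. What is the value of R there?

203/16

∂R/∂v = -4v + 7 = 0 and ∂R/∂t = -8t + 5 = 0, so (v, t) = (7/4, 5/8).
The Hessian has R_{vv} = -4, R_{tt} = -8, R_{vt} = 0, giving D = 32 > 0 with R_{vv} < 0, so the point is a local maximum.
R(7/4, 5/8) = 203/16.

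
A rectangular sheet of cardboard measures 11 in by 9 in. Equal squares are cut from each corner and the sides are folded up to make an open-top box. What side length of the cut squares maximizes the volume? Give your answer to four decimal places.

With cut size x, the volume is V(x) = x(11 − 2x)(9 − 2x) for 0 < x < 4.5.
V'(x) = 12x^2 − 80x + 99. Setting V'(x) = 0 gives x ≈ 1.6419 (the root in (0, 4.5)).
V''(x) = 24x − 80 is negative there, so this is the maximum; V ≈ 72.4198.

1.6419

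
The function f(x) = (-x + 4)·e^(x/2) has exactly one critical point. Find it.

f'(x) = (-1)·e^(x/2) + (-x + 4)·(1/2)·e^(x/2) = (-(1/2)x + 1)·e^(x/2). Since e^(x/2) > 0, the only critical point is x = 2.
f''(2) has the same sign as -1/2 < 0, so this is a local maximum.
f(2) = (2)·e^(1) ≈ 5.4366.

2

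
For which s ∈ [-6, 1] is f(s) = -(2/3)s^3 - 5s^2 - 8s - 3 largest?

The derivative is -2s^2 - 10s - 8, which vanishes at s = -4 and s = -1.
Compare values at every candidate in [-6, 1]: f(-6) = 9; f(-4) = -25/3; f(-1) = 2/3; f(1) = -50/3.
The maximum over the interval is 9, attained at s = -6.

-6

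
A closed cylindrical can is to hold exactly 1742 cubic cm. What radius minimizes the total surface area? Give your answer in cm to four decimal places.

6.5206

With radius r and height h, πr²h = 1742 so h = 1742/(πr²), and S(r) = 2πr² + 2πrh = 2πr² + 2·1742/r.
S'(r) = 4πr − 2·1742/r² = 0 ⇒ r³ = 1742/(2π), so r ≈ 6.5206 and h = 2r ≈ 13.0413.
S''(r) = 4π + 4·1742/r³ > 0, so this is the minimum; S ≈ 801.4565.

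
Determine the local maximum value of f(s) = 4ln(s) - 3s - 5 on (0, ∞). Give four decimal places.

f'(s) = 4/s − 3 = 0 gives s = 4/3.
f''(s) = -4/s², which is negative for s > 0, so this is a local maximum.
f(4/3) = 4·ln(4/3) - 4 - 5 ≈ -7.8493.

-7.8493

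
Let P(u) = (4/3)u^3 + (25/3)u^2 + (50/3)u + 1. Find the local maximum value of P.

P'(u) = 4u^2 + (50/3)u + 50/3 = 0 at u = -5/2, -5/3.
P''(u) = 8u + 50/3. P''(-5/2) = -10/3 < 0 ⇒ local maximum; P''(-5/3) = 10/3 > 0 ⇒ local minimum.
Thus P has its local maximum at u = -5/2, with value -113/12.

-113/12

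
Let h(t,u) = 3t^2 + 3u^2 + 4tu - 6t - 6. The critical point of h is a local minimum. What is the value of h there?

∂h/∂t = 6t + 4u - 6 = 0 and ∂h/∂u = 4t + 6u = 0, so (t, u) = (9/5, -6/5).
The Hessian has h_{tt} = 6, h_{uu} = 6, h_{tu} = 4, giving D = 20 > 0 with h_{tt} > 0, so the point is a local minimum.
h(9/5, -6/5) = -57/5.

-57/5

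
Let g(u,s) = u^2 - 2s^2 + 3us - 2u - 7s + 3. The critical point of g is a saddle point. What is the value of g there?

50/17

∂g/∂u = 2u + 3s - 2 = 0 and ∂g/∂s = 3u - 4s - 7 = 0, so (u, s) = (29/17, -8/17).
The Hessian has g_{uu} = 2, g_{ss} = -4, g_{us} = 3, giving D = -17 < 0, so the point is a saddle point.
g(29/17, -8/17) = 50/17.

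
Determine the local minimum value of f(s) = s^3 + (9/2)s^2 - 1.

-1

f'(s) = 3s^2 + 9s. Setting f'(s) = 0 gives s ∈ {-3, 0}.
f''(s) = 6s + 9. f''(-3) = -9 < 0 ⇒ local maximum; f''(0) = 9 > 0 ⇒ local minimum.
So the local minimum value is f(0) = -1.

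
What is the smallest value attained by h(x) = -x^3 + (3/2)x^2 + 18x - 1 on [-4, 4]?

h'(x) = -3x^2 + 3x + 18, which vanishes at x = -2 and x = 3.
Compare values at every candidate in [-4, 4]: h(-4) = 15,  h(-2) = -23,  h(3) = 79/2,  h(4) = 31.
Hence the absolute minimum is -23 at x = -2.

-23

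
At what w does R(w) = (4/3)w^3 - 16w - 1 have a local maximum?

R'(w) = 4w^2 - 16. Setting R'(w) = 0 gives w ∈ {-2, 2}.
R''(w) = 8w. R''(-2) = -16 < 0 ⇒ local maximum; R''(2) = 16 > 0 ⇒ local minimum.
The local maximum is R(-2) = 61/3.

-2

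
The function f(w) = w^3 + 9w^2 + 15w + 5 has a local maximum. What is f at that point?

f'(w) = 3w^2 + 18w + 15. Setting f'(w) = 0 gives w ∈ {-5, -1}.
Second-derivative test with f''(w) = 6w + 18: f''(-5) = -12 < 0 ⇒ local maximum; f''(-1) = 12 > 0 ⇒ local minimum.
So the local maximum value is f(-5) = 30.

30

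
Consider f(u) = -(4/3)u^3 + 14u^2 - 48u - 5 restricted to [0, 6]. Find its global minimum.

Differentiating, f'(u) = -4u^2 + 28u - 48; which vanishes at u = 3 and u = 4.
Compare values at every candidate in [0, 6]: f(0) = -5,  f(3) = -59,  f(4) = -175/3,  f(6) = -77.
So the minimum is f(6) = -77.

-77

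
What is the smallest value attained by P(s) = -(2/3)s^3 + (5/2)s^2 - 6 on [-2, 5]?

P'(s) = -2s^2 + 5s, which vanishes at s = 0 and s = 5/2.
Evaluating at the critical points and endpoints: P(-2) = 28/3; P(0) = -6; P(5/2) = -19/24; P(5) = -161/6.
So the minimum is P(5) = -161/6.

-161/6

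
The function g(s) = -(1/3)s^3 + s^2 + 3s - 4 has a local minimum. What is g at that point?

-17/3

g'(s) = -s^2 + 2s + 3. Setting g'(s) = 0 gives s ∈ {-1, 3}.
g''(s) = -2s + 2. g''(-1) = 4 > 0 ⇒ local minimum; g''(3) = -4 < 0 ⇒ local maximum.
Thus g has its local minimum at s = -1, with value -17/3.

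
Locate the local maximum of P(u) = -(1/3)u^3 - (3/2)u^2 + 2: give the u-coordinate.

P'(u) = -u^2 - 3u = 0 at u = -3, 0.
Second-derivative test with P''(u) = -2u - 3: P''(-3) = 3 > 0 ⇒ local minimum; P''(0) = -3 < 0 ⇒ local maximum.
So the local maximum value is P(0) = 2.

0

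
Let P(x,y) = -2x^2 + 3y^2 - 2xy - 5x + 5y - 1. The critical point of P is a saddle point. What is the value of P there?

-53/28

∂P/∂x = -4x - 2y - 5 = 0 and ∂P/∂y = -2x + 6y + 5 = 0, so (x, y) = (-5/7, -15/14).
The Hessian has P_{xx} = -4, P_{yy} = 6, P_{xy} = -2, giving D = -28 < 0, so the point is a saddle point.
P(-5/7, -15/14) = -53/28.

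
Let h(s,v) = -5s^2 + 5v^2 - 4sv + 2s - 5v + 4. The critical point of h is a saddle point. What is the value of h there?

∂h/∂s = -10s - 4v + 2 = 0 and ∂h/∂v = -4s + 10v - 5 = 0, so (s, v) = (0, 1/2).
The Hessian has h_{ss} = -10, h_{vv} = 10, h_{sv} = -4, giving D = -116 < 0, so the point is a saddle point.
h(0, 1/2) = 11/4.

11/4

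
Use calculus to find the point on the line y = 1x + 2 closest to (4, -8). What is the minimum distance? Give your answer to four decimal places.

Minimize D(x)^2 = (x - 4)^2 + (x + 10)^2.
d/dx[D^2] = 2(x - 4) + 2·1·(x + 10) = 0 ⇒ x = -3.
Then y = -1 and the distance is √(98) ≈ 9.8995.

9.8995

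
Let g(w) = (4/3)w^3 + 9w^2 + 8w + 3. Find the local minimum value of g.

g'(w) = 4w^2 + 18w + 8 = 0 at w = -4, -1/2.
Second-derivative test with g''(w) = 8w + 18: g''(-4) = -14 < 0 ⇒ local maximum; g''(-1/2) = 14 > 0 ⇒ local minimum.
So the local minimum value is g(-1/2) = 13/12.

13/12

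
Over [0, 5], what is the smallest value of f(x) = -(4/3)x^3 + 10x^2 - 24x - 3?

-119/3

Differentiating, f'(x) = -4x^2 + 20x - 24; which vanishes at x = 2 and x = 3.
Evaluating at the critical points and endpoints: f(0) = -3,  f(2) = -65/3,  f(3) = -21,  f(5) = -119/3.
Hence the absolute minimum is -119/3 at x = 5.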